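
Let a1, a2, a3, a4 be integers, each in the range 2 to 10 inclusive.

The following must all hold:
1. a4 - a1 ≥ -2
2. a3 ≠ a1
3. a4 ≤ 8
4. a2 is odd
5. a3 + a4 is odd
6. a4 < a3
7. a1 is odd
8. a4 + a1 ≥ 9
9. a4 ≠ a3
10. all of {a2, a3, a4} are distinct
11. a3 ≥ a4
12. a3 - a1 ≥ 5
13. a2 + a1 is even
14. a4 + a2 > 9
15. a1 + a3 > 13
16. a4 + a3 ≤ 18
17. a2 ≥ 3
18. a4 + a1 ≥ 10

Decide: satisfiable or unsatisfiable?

Try a1 = 5, a2 = 7, a3 = 10, a4 = 5.
Check constraint 1: a4 - a1 = 0; constraint 8: a4 + a1 = 10; constraint 12: a3 - a1 = 5. The remaining constraints are straightforward to verify.

Satisfiable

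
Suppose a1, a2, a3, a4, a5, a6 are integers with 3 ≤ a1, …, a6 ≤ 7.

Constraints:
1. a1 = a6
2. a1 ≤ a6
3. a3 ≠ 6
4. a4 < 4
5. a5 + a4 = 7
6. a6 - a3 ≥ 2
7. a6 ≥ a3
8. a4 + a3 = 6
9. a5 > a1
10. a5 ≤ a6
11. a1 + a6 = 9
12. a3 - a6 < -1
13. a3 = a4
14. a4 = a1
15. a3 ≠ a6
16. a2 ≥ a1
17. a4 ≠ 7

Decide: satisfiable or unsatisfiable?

Unsatisfiable

From constraints 1, 13, and 14, a3 = a4 = a1 = a6, so a3 = a6. But constraint 15 says a3 ≠ a6. Contradiction.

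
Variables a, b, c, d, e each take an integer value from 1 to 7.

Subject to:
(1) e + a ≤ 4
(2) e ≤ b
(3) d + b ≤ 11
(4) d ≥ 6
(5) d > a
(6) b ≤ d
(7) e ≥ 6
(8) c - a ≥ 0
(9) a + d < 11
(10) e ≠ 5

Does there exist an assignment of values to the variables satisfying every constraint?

Unsatisfiable

From constraint 4: d ≥ 6. From constraints 2 and 7: b ≥ e ≥ 6. Hence d + b ≥ 12. But constraint 3 requires d + b ≤ 11, and 11 < 12. Contradiction.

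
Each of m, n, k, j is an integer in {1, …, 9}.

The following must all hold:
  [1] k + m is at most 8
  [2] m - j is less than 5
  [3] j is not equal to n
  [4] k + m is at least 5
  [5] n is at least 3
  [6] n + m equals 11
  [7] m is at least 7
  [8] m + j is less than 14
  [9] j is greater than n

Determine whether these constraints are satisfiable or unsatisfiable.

Satisfiable

Setting (m, n, k, j) = (7, 4, 1, 5) satisfies everything: constraint 1: k + m = 8; constraint 2: m - j = 2, and the others follow.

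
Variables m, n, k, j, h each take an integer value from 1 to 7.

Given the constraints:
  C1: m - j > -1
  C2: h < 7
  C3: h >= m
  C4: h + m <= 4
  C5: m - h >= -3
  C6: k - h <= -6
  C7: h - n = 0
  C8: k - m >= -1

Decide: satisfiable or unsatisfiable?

Constraints 5, 6, and 8 give k − m ≥ -1, m − h ≥ -3, h − k ≥ 6.
Adding all 3 inequalities: the left sides telescope to 0, and the right sides sum to (-1) + (-3) + 6 = 2. So 0 ≥ 2, which is false.

Unsatisfiable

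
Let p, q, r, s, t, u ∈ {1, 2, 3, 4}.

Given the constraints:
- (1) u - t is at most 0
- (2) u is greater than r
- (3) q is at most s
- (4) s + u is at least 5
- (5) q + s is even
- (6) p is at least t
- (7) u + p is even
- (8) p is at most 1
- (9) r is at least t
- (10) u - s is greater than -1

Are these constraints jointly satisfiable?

Unsatisfiable

Constraints 1, 2, and 9 give u ≤ t, t ≤ r, r < u. Chaining: u ≤ t ≤ r < u, which forces u < u — impossible.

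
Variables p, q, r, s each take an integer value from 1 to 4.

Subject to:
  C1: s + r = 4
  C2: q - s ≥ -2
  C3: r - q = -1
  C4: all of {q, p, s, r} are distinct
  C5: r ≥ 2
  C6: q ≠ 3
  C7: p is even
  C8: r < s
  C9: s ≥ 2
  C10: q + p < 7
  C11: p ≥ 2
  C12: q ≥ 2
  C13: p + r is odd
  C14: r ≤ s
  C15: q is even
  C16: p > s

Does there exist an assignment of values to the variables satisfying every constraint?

Constraints 5, 9, 11, and 12 confine each of q, p, s, r to the 3 values {2, …, 4} (the domain already gives each ≤ 4).
Constraint 4 requires all 4 of them to be distinct, but only 3 values are available — impossible by the pigeonhole principle.

Unsatisfiable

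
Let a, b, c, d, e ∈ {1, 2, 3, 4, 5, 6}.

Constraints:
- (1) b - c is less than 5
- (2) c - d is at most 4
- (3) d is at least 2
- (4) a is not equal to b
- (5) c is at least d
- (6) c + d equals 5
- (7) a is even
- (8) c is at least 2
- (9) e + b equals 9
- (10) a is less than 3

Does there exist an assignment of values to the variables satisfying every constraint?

Satisfiable

Setting (a, b, c, d, e) = (2, 6, 3, 2, 3) satisfies everything: constraint 1: b - c = 3; constraint 2: c - d = 1, and the others follow.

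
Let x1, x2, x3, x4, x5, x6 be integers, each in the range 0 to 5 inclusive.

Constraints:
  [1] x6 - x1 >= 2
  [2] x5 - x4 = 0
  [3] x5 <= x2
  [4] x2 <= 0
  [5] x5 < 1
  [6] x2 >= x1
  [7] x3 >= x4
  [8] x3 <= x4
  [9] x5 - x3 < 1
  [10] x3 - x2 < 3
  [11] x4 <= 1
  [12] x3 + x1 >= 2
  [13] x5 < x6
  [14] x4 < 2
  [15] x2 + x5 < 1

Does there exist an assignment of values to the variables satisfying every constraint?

From constraints 8 and 11: x3 ≤ x4 ≤ 1. From constraints 4 and 6: x1 ≤ x2 ≤ 0. Hence x3 + x1 ≤ 1. But constraint 12 requires x3 + x1 ≥ 2, and 2 > 1. Contradiction.

Unsatisfiable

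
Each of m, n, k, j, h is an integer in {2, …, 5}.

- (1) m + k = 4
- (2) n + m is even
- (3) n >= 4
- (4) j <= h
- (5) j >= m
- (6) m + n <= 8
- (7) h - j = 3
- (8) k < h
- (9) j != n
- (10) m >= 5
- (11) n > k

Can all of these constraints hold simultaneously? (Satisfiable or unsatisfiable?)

Unsatisfiable

From constraint 10: m ≥ 5. From constraint 3: n ≥ 4. Hence m + n ≥ 9. But constraint 6 requires m + n ≤ 8, and 8 < 9. Contradiction.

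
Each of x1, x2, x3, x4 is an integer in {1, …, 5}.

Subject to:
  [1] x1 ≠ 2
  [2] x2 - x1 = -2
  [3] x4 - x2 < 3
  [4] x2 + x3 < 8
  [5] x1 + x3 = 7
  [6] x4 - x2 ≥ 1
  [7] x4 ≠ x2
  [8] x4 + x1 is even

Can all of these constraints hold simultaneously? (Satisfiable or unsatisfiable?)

Satisfiable

Take x1 = 5, x2 = 3, x3 = 2, x4 = 5. Then constraint 2: x2 - x1 = -2; constraint 3: x4 - x2 = 2, and every other listed constraint is also met.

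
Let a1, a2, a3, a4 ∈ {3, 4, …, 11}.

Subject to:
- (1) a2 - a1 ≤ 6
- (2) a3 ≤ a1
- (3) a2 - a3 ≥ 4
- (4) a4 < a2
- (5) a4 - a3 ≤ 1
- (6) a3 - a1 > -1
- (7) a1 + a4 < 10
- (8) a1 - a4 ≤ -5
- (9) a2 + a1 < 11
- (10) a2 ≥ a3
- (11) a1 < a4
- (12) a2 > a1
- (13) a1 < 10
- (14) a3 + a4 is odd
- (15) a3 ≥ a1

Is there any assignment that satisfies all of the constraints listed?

Constraints 1, 3, 5, and 8 give a3 − a4 ≥ -1, a4 − a1 ≥ 5, a1 − a2 ≥ -6, a2 − a3 ≥ 4.
Adding all 4 inequalities: the left sides telescope to 0, and the right sides sum to (-1) + 5 + (-6) + 4 = 2. So 0 ≥ 2, which is false.

Unsatisfiable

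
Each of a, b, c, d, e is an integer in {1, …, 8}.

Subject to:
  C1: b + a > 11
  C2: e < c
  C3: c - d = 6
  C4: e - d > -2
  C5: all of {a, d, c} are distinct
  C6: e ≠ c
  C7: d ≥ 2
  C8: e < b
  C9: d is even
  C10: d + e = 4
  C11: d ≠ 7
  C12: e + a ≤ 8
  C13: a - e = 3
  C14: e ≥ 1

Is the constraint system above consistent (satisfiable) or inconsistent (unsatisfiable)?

Satisfiable

Take a = 5, b = 8, c = 8, d = 2, e = 2. Then constraint 1: b + a = 13; constraint 3: c - d = 6; constraint 4: e - d = 0, and every other listed constraint is also met.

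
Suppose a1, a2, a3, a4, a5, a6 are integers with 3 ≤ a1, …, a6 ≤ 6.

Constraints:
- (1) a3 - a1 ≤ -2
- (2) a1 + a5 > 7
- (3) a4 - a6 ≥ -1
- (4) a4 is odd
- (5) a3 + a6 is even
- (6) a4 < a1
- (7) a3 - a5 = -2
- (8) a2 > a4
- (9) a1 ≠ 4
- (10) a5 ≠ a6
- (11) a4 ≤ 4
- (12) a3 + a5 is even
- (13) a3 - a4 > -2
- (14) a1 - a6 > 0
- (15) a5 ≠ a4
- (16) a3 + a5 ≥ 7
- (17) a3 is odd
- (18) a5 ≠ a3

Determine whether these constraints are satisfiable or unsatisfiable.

Take a1 = 5, a2 = 5, a3 = 3, a4 = 3, a5 = 5, a6 = 3. Then constraint 1: a3 - a1 = -2; constraint 2: a1 + a5 = 10, and every other listed constraint is also met.

Satisfiable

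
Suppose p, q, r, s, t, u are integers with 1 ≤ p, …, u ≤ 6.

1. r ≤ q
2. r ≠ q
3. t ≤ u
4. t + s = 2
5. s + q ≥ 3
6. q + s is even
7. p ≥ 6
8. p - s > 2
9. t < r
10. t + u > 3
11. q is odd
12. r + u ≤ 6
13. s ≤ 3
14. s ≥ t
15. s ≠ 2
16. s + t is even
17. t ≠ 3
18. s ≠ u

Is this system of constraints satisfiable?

Satisfiable

The assignment p = 6, q = 5, r = 2, s = 1, t = 1, u = 3 works:
  constraint 4 holds since t + s = 2.
  constraint 5 holds since s + q = 6.
  constraint 8 holds since p - s = 5.
The rest check out directly.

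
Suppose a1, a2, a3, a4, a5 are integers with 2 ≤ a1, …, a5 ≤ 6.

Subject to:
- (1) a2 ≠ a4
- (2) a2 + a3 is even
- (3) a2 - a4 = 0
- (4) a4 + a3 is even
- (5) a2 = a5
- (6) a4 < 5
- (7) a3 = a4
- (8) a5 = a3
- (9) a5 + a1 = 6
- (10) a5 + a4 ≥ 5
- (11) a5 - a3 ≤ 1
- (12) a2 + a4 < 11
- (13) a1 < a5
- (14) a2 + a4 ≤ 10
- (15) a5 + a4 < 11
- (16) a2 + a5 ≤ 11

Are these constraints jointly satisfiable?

Unsatisfiable

From constraints 5, 7, and 8, a2 = a5 = a3 = a4, so a2 = a4. But constraint 1 says a2 ≠ a4. Contradiction.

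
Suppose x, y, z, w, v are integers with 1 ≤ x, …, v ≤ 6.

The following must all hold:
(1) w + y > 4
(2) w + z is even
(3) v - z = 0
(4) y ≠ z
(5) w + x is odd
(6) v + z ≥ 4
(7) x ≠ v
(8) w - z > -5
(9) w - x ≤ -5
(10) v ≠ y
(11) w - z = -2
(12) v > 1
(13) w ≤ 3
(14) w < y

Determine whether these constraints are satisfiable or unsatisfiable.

Satisfiable

The assignment x = 6, y = 6, z = 3, w = 1, v = 3 works:
  constraint 1 holds since w + y = 7.
  constraint 3 holds since v - z = 0.
The rest check out directly.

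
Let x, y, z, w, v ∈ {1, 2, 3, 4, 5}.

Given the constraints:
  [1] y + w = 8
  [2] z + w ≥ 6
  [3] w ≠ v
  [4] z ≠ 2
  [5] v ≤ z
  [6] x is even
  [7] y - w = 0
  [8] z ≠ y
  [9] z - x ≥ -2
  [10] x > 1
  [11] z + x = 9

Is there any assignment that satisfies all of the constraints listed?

Satisfiable

The assignment x = 4, y = 4, z = 5, w = 4, v = 1 works:
  constraint 1 holds since y + w = 8.
  constraint 2 holds since z + w = 9.
  constraint 7 holds since y - w = 0.
The rest check out directly.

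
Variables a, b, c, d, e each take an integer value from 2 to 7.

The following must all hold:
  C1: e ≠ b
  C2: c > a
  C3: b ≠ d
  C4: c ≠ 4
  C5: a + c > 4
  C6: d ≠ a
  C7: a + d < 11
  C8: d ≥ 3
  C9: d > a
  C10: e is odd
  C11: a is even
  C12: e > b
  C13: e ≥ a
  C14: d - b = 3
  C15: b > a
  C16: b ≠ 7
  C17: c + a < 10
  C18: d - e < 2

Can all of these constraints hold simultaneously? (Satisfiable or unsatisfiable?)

Setting (a, b, c, d, e) = (2, 4, 5, 7, 7) satisfies everything: constraint 5: a + c = 7; constraint 7: a + d = 9; constraint 14: d - b = 3, and the others follow.

Satisfiable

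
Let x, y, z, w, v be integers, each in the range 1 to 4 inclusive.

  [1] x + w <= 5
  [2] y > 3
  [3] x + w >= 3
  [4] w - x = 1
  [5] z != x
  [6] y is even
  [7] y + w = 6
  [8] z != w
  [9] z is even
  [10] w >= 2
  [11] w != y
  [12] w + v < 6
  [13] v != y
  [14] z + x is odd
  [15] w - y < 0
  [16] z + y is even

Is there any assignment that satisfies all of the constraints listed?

Satisfiable

One satisfying assignment is x = 1, y = 4, z = 4, w = 2, v = 1.
For the less obvious constraints — constraint 1: x + w = 3; constraint 3: x + w = 3; constraint 4: w - x = 1 — and the others hold by inspection.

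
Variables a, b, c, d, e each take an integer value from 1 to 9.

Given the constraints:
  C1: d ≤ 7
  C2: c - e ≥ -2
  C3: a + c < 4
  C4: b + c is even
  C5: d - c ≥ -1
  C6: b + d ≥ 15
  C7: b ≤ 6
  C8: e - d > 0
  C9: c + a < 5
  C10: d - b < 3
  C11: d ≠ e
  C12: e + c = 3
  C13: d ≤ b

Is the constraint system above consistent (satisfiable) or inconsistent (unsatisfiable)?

From constraint 7: b ≤ 6. From constraint 1: d ≤ 7. Hence b + d ≤ 13. But constraint 6 requires b + d ≥ 15, and 15 > 13. Contradiction.

Unsatisfiable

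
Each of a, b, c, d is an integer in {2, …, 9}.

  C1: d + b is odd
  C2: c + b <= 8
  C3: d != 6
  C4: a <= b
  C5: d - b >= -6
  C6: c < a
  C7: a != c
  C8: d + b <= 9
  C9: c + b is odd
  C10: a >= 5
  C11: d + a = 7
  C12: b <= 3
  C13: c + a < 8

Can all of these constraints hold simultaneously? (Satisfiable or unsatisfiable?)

From constraints 4 and 10: b ≥ a and a ≥ 5, so b ≥ 5. From constraint 12: b ≤ 3. But 3 < 5, so no value of b works.

Unsatisfiable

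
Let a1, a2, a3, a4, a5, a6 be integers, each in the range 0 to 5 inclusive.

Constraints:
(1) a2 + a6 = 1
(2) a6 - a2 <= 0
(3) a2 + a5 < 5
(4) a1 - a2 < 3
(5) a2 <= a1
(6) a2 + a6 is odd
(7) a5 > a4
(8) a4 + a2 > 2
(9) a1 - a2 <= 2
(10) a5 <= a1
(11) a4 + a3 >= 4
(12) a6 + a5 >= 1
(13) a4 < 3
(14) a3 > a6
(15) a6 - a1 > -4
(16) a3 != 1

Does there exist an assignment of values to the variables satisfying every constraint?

Satisfiable

Take a1 = 3, a2 = 1, a3 = 5, a4 = 2, a5 = 3, a6 = 0. Then constraint 1: a2 + a6 = 1; constraint 2: a6 - a2 = -1; constraint 3: a2 + a5 = 4, and every other listed constraint is also met.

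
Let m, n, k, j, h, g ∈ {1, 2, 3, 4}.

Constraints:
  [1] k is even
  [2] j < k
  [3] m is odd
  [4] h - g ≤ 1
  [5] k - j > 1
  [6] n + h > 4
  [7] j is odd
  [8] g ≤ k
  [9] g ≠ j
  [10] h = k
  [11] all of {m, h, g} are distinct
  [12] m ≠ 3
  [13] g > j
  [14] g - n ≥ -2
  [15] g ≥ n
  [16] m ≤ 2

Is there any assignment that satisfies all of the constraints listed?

One satisfying assignment is m = 1, n = 2, k = 4, j = 1, h = 4, g = 3.
For the less obvious constraints — constraint 4: h - g = 1; constraint 5: k - j = 3 — and the others hold by inspection.

Satisfiable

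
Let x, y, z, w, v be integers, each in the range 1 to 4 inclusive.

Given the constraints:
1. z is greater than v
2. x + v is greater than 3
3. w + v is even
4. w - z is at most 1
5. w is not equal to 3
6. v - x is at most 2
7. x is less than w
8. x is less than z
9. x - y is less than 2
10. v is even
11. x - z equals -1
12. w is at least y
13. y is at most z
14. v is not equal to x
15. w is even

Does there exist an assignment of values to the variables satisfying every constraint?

Setting (x, y, z, w, v) = (3, 2, 4, 4, 2) satisfies everything: constraint 2: x + v = 5; constraint 4: w - z = 0, and the others follow.

Satisfiable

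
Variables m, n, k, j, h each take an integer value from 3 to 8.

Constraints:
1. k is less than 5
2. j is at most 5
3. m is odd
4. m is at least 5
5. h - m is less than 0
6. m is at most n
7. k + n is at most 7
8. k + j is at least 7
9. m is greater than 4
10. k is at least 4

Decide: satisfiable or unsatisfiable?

From constraint 10: k ≥ 4. From constraints 4 and 6: n ≥ m ≥ 5. Hence k + n ≥ 9. But constraint 7 requires k + n ≤ 7, and 7 < 9. Contradiction.

Unsatisfiable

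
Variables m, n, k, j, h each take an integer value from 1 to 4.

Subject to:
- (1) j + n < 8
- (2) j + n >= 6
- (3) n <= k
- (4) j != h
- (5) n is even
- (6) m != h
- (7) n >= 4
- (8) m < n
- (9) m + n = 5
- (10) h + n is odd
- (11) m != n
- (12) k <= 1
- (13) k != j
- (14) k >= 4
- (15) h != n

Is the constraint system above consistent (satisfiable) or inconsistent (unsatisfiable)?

Unsatisfiable

From constraints 3 and 7: k ≥ n and n ≥ 4, so k ≥ 4. From constraint 12: k ≤ 1. But 1 < 4, so no value of k works.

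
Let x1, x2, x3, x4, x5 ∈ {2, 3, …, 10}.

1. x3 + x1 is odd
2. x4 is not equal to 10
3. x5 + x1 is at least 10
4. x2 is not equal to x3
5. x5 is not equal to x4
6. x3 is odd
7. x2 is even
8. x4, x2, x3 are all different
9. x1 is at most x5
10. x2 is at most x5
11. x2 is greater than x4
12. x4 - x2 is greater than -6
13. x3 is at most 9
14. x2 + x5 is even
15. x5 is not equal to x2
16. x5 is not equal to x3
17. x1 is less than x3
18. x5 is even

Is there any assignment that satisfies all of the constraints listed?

The assignment x1 = 2, x2 = 6, x3 = 9, x4 = 2, x5 = 10 works:
  constraint 3 holds since x5 + x1 = 12.
  constraint 12 holds since x4 - x2 = -4.
The rest check out directly.

Satisfiable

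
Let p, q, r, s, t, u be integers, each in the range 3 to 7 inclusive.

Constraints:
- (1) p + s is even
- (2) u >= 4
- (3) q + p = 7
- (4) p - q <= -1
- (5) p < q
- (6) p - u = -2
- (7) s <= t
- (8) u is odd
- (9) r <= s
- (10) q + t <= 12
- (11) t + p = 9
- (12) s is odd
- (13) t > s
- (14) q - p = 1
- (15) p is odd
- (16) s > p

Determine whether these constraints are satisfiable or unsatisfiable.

Satisfiable

Setting (p, q, r, s, t, u) = (3, 4, 3, 5, 6, 5) satisfies everything: constraint 3: q + p = 7; constraint 4: p - q = -1; constraint 6: p - u = -2, and the others follow.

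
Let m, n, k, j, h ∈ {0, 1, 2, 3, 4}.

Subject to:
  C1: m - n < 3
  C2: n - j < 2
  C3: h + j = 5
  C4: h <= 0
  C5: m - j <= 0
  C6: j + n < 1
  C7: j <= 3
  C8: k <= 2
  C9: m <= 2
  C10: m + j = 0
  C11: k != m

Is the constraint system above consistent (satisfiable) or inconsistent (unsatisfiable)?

From constraint 4: h ≤ 0. From constraint 7: j ≤ 3. Hence h + j ≤ 3. But constraint 3 requires h + j = 5, and 5 > 3. Contradiction.

Unsatisfiable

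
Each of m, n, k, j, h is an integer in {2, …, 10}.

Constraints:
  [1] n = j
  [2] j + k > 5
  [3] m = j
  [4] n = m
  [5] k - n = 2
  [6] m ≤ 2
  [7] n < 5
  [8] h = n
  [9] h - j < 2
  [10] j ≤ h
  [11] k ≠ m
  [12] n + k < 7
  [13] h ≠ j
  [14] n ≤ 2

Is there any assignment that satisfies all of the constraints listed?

From constraints 3, 4, and 8, h = n = m = j, so h = j. But constraint 13 says h ≠ j. Contradiction.

Unsatisfiable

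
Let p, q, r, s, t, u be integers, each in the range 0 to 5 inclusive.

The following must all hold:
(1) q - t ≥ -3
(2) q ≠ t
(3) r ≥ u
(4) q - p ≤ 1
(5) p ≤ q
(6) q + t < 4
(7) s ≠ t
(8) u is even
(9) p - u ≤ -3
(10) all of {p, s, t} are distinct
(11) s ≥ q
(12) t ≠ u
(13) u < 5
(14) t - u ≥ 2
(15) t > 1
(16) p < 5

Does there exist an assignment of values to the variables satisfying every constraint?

Unsatisfiable

Constraints 1, 4, 9, and 14 give q − t ≥ -3, t − u ≥ 2, u − p ≥ 3, p − q ≥ -1.
Adding all 4 inequalities: the left sides telescope to 0, and the right sides sum to (-3) + 2 + 3 + (-1) = 1. So 0 ≥ 1, which is false.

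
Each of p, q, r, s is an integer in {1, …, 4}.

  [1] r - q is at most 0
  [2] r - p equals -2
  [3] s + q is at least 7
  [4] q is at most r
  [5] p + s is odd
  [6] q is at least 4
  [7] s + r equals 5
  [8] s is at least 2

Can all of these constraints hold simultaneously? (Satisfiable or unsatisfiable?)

Unsatisfiable

From constraint 8: s ≥ 2. From constraints 4 and 6: r ≥ q ≥ 4. Hence s + r ≥ 6. But constraint 7 requires s + r = 5, and 5 < 6. Contradiction.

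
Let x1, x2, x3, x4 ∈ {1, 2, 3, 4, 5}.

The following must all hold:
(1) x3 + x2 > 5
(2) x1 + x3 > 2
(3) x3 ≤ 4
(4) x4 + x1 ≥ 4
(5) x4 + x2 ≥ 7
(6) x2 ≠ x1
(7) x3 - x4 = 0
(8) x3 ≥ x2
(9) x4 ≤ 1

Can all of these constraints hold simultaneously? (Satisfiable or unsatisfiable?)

Unsatisfiable

From constraint 9: x4 ≤ 1. From constraints 3 and 8: x2 ≤ x3 ≤ 4. Hence x4 + x2 ≤ 5. But constraint 5 requires x4 + x2 ≥ 7, and 7 > 5. Contradiction.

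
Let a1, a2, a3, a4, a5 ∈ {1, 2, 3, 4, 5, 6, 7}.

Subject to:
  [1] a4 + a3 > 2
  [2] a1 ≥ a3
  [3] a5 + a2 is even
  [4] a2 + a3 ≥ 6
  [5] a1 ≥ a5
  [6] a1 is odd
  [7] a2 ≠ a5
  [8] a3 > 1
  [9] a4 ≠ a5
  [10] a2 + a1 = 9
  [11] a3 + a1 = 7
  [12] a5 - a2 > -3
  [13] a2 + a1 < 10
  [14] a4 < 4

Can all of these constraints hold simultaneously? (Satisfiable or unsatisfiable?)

Satisfiable

Take a1 = 5, a2 = 4, a3 = 2, a4 = 3, a5 = 2. Then constraint 1: a4 + a3 = 5; constraint 4: a2 + a3 = 6; constraint 10: a2 + a1 = 9, and every other listed constraint is also met.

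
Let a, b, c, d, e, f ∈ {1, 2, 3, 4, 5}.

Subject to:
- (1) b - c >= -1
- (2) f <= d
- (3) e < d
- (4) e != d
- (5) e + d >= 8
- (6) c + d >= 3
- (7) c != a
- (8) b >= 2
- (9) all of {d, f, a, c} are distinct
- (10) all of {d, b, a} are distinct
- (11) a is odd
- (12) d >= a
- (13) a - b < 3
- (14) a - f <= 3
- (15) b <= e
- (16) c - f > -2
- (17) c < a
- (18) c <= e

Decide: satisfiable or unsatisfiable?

Satisfiable

Take a = 3, b = 2, c = 1, d = 5, e = 3, f = 2. Then constraint 1: b - c = 1; constraint 5: e + d = 8; constraint 6: c + d = 6, and every other listed constraint is also met.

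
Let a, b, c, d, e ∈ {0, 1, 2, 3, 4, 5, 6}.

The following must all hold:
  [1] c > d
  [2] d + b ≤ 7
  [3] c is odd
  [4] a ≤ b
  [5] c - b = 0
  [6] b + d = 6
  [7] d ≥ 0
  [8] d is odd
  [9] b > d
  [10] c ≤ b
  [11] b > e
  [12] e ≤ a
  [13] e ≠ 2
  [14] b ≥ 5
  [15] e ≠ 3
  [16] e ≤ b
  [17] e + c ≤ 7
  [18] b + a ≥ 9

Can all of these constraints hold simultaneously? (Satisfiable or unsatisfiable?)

The assignment a = 4, b = 5, c = 5, d = 1, e = 0 works:
  constraint 2 holds since d + b = 6.
  constraint 5 holds since c - b = 0.
  constraint 6 holds since b + d = 6.
The rest check out directly.

Satisfiable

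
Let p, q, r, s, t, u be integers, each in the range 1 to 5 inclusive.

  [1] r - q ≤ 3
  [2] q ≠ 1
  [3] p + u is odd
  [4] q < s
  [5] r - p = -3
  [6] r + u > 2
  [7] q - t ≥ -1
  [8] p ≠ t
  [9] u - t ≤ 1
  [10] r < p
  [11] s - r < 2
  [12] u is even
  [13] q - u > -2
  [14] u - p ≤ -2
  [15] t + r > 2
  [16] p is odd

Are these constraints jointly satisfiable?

Satisfiable

One satisfying assignment is p = 5, q = 2, r = 2, s = 3, t = 1, u = 2.
For the less obvious constraints — constraint 1: r - q = 0; constraint 5: r - p = -3; constraint 6: r + u = 4 — and the others hold by inspection.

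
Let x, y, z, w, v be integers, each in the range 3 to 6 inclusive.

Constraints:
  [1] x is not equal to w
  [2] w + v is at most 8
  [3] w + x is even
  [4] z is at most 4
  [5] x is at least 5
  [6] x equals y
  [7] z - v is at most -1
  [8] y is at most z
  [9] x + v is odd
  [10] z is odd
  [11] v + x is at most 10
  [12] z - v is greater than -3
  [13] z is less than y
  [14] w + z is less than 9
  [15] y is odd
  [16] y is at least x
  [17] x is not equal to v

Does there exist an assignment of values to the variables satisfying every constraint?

Unsatisfiable

From constraints 5 and 16: y ≥ x and x ≥ 5, so y ≥ 5. From constraints 4 and 8: y ≤ z and z ≤ 4, so y ≤ 4. But 4 < 5, so no value of y works.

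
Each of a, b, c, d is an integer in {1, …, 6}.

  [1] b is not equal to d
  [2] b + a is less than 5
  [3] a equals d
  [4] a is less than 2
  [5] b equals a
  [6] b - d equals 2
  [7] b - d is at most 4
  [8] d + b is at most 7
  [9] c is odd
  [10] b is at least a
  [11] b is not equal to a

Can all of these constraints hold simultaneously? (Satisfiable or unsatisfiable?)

Unsatisfiable

From constraints 3 and 5, b = a = d, so b = d. But constraint 1 says b ≠ d. Contradiction.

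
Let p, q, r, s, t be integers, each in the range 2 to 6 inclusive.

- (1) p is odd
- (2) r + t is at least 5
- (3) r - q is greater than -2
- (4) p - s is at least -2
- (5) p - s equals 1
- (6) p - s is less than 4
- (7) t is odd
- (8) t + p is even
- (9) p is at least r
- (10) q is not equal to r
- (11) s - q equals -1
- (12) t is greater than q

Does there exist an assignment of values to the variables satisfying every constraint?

The assignment p = 3, q = 3, r = 2, s = 2, t = 5 works:
  constraint 2 holds since r + t = 7.
  constraint 3 holds since r - q = -1.
  constraint 4 holds since p - s = 1.
The rest check out directly.

Satisfiable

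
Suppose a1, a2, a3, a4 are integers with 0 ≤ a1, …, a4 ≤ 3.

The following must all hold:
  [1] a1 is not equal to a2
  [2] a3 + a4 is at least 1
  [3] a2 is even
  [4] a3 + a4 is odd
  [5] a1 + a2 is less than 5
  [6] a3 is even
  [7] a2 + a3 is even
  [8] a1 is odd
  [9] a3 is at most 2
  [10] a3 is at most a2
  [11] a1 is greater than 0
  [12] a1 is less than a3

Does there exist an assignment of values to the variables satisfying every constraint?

Take a1 = 1, a2 = 2, a3 = 2, a4 = 1. Then constraint 2: a3 + a4 = 3; constraint 5: a1 + a2 = 3, and every other listed constraint is also met.

Satisfiable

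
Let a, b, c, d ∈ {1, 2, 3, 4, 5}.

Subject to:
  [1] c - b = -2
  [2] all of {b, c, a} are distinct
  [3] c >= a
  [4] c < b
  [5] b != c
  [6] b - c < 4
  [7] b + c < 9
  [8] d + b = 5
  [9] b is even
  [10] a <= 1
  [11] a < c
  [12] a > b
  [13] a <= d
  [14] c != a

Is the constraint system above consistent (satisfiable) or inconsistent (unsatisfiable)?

Unsatisfiable

Constraints 4, 11, and 12 give a < c, c < b, b < a. Chaining: a < c < b < a, which forces a < a — impossible.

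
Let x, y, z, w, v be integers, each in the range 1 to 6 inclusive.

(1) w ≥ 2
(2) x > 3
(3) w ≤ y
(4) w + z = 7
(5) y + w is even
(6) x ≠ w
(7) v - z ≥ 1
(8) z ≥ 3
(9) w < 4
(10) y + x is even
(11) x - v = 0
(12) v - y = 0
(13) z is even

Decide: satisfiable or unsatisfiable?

Satisfiable

Setting (x, y, z, w, v) = (5, 5, 4, 3, 5) satisfies everything: constraint 4: w + z = 7; constraint 7: v - z = 1; constraint 11: x - v = 0, and the others follow.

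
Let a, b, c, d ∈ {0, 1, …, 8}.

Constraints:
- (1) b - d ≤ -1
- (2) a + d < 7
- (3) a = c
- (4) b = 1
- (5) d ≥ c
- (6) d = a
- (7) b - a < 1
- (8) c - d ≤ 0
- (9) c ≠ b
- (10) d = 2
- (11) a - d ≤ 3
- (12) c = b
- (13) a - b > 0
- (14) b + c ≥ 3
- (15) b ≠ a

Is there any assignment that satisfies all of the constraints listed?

Unsatisfiable

Constraint 10 fixes d = 2 and constraint 4 fixes b = 1. Constraints 3, 6, and 12 give d = a = c = b, so d = b. But 2 ≠ 1 — contradiction.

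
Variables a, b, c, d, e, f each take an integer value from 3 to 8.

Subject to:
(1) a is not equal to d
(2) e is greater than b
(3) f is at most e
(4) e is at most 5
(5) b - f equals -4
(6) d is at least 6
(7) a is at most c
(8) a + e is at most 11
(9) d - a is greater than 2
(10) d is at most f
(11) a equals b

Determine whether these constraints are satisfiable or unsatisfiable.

From constraints 6 and 10: f ≥ d and d ≥ 6, so f ≥ 6. From constraints 3 and 4: f ≤ e and e ≤ 5, so f ≤ 5. But 5 < 6, so no value of f works.

Unsatisfiable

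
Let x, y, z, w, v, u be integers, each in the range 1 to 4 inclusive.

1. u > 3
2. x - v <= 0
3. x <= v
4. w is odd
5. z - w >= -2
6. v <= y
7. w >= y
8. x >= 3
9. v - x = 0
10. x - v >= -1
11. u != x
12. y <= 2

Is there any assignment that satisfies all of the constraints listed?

Unsatisfiable

From constraints 3 and 8: v ≥ x and x ≥ 3, so v ≥ 3. From constraints 6 and 12: v ≤ y and y ≤ 2, so v ≤ 2. But 2 < 3, so no value of v works.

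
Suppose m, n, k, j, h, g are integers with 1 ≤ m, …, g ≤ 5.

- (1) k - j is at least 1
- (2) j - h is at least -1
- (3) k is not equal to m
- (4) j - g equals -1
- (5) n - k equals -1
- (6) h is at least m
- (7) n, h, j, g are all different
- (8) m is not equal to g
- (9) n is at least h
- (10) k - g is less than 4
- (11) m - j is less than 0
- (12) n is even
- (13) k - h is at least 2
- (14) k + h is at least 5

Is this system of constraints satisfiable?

Satisfiable

Setting (m, n, k, j, h, g) = (1, 4, 5, 2, 1, 3) satisfies everything: constraint 1: k - j = 3; constraint 2: j - h = 1, and the others follow.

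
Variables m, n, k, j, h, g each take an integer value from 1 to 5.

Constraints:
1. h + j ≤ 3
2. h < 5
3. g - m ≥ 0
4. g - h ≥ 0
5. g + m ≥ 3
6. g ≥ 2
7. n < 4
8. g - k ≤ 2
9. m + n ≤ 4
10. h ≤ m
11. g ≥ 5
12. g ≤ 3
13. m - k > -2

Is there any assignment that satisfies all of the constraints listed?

Unsatisfiable

From constraint 11: g ≥ 5. From constraint 12: g ≤ 3. But 3 < 5, so no value of g works.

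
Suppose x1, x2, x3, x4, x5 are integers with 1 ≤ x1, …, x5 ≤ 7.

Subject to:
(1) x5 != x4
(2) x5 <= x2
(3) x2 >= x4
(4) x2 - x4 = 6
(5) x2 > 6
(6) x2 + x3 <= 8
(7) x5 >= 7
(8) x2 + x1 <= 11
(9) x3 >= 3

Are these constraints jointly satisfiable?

Unsatisfiable

From constraints 2 and 7: x2 ≥ x5 ≥ 7. From constraint 9: x3 ≥ 3. Hence x2 + x3 ≥ 10. But constraint 6 requires x2 + x3 ≤ 8, and 8 < 10. Contradiction.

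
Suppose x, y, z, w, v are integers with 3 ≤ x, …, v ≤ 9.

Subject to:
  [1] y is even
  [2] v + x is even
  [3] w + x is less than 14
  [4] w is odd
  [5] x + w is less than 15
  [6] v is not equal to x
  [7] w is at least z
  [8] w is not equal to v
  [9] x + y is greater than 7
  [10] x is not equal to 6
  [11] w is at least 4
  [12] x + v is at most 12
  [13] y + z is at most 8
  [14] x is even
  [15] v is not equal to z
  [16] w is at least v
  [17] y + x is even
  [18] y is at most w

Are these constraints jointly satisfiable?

The assignment x = 4, y = 4, z = 3, w = 9, v = 8 works:
  constraint 3 holds since w + x = 13.
  constraint 5 holds since x + w = 13.
The rest check out directly.

Satisfiable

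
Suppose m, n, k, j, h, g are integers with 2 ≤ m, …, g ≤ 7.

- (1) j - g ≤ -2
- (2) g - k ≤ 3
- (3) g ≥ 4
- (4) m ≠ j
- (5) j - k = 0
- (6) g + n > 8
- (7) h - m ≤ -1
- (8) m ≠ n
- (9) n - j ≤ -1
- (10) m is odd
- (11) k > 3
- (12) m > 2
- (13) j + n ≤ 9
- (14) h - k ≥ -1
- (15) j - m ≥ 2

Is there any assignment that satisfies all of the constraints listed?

Unsatisfiable

Constraints 1, 2, 7, 14, and 15 give j − m ≥ 2, m − h ≥ 1, h − k ≥ -1, k − g ≥ -3, g − j ≥ 2.
Adding all 5 inequalities: the left sides telescope to 0, and the right sides sum to 2 + 1 + (-1) + (-3) + 2 = 1. So 0 ≥ 1, which is false.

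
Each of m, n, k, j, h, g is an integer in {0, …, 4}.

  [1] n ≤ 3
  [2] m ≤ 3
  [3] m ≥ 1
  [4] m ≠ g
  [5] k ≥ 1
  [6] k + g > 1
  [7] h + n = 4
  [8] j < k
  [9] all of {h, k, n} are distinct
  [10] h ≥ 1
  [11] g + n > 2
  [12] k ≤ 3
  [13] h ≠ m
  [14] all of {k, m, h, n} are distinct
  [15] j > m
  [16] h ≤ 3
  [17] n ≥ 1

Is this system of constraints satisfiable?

Unsatisfiable

Constraints 1, 2, 3, 5, 10, 12, 16, and 17 confine each of k, m, h, n to the 3 values {1, …, 3}.
Constraint 14 requires all 4 of them to be distinct, but only 3 values are available — impossible by the pigeonhole principle.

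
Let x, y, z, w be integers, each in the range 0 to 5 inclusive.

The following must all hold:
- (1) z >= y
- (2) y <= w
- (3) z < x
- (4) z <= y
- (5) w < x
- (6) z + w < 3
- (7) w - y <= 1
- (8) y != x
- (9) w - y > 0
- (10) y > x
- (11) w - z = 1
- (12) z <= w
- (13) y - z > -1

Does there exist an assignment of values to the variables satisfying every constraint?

Unsatisfiable

Constraints 5, 9, and 10 give x < y, y < w, w < x. Chaining: x < y < w < x, which forces x < x — impossible.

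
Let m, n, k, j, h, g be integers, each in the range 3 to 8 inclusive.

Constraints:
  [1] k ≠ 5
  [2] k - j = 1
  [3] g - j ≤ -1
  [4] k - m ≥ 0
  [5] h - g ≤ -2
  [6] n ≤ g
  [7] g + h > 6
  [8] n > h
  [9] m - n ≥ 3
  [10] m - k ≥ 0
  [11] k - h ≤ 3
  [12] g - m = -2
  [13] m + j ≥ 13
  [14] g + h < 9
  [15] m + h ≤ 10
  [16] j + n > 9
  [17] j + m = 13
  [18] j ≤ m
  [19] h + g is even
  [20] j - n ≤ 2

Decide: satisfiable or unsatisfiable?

Constraints 3, 4, 5, 9, 11, and 20 give j − g ≥ 1, g − h ≥ 2, h − k ≥ -3, k − m ≥ 0, m − n ≥ 3, n − j ≥ -2.
Adding all 6 inequalities: the left sides telescope to 0, and the right sides sum to 1 + 2 + (-3) + 0 + 3 + (-2) = 1. So 0 ≥ 1, which is false.

Unsatisfiable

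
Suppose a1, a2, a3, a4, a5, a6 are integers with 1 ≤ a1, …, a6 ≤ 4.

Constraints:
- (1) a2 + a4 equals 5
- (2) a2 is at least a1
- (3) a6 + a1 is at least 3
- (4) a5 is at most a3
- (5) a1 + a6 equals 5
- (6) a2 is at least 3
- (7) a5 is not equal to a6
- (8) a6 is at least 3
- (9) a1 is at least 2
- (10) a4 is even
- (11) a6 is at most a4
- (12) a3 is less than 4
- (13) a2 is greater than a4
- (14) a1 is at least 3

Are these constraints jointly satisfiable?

From constraints 2 and 14: a2 ≥ a1 ≥ 3. From constraints 8 and 11: a4 ≥ a6 ≥ 3. Hence a2 + a4 ≥ 6. But constraint 1 requires a2 + a4 = 5, and 5 < 6. Contradiction.

Unsatisfiable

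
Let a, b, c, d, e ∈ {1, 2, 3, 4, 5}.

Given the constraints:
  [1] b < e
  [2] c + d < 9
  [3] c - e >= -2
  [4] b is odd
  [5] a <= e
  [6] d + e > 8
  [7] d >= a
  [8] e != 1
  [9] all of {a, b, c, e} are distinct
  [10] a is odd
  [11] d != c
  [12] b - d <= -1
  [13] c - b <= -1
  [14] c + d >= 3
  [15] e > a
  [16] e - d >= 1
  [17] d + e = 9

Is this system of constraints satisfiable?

Unsatisfiable

Constraints 3, 12, 13, and 16 give e − d ≥ 1, d − b ≥ 1, b − c ≥ 1, c − e ≥ -2.
Adding all 4 inequalities: the left sides telescope to 0, and the right sides sum to 1 + 1 + 1 + (-2) = 1. So 0 ≥ 1, which is false.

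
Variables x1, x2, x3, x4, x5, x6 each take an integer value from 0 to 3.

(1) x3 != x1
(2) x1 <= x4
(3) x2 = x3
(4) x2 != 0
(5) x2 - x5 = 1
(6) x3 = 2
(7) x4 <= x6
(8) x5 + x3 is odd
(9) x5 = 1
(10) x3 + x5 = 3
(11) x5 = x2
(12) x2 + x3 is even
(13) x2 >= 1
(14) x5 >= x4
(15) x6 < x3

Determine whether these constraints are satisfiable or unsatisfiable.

Constraint 9 fixes x5 = 1 and constraint 6 fixes x3 = 2. Constraints 3 and 11 give x5 = x2 = x3, so x5 = x3. But 1 ≠ 2 — contradiction.

Unsatisfiable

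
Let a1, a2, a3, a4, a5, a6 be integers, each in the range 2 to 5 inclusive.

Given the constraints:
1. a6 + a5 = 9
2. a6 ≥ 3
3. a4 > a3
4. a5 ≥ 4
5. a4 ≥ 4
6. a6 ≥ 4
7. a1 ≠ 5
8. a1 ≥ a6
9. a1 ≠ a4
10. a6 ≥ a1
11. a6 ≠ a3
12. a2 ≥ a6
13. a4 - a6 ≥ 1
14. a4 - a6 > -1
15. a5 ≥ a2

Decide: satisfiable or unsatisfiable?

Satisfiable

One satisfying assignment is a1 = 4, a2 = 5, a3 = 3, a4 = 5, a5 = 5, a6 = 4.
For the less obvious constraints — constraint 1: a6 + a5 = 9; constraint 13: a4 - a6 = 1 — and the others hold by inspection.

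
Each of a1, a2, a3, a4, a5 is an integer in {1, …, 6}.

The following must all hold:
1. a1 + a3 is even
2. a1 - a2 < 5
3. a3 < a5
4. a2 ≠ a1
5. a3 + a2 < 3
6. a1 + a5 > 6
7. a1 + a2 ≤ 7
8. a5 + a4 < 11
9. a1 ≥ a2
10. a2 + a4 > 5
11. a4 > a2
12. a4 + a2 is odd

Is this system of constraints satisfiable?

Setting (a1, a2, a3, a4, a5) = (5, 1, 1, 6, 3) satisfies everything: constraint 2: a1 - a2 = 4; constraint 5: a3 + a2 = 2, and the others follow.

Satisfiable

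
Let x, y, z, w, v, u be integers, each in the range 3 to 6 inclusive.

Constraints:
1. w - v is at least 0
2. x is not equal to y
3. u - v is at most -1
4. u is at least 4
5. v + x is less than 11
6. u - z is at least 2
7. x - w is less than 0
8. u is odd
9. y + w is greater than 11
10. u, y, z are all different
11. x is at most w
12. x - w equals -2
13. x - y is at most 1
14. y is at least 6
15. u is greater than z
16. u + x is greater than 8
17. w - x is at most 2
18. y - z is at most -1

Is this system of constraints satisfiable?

Constraints 1, 3, 6, 13, 17, and 18 give x − w ≥ -2, w − v ≥ 0, v − u ≥ 1, u − z ≥ 2, z − y ≥ 1, y − x ≥ -1.
Adding all 6 inequalities: the left sides telescope to 0, and the right sides sum to (-2) + 0 + 1 + 2 + 1 + (-1) = 1. So 0 ≥ 1, which is false.

Unsatisfiable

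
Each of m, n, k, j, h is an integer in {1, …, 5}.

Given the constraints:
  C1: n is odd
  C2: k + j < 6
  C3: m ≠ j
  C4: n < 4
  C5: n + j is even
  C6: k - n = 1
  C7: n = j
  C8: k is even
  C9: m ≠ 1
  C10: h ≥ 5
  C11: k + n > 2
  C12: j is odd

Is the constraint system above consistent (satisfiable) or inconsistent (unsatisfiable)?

Take m = 3, n = 1, k = 2, j = 1, h = 5. Then constraint 2: k + j = 3; constraint 6: k - n = 1; constraint 11: k + n = 3, and every other listed constraint is also met.

Satisfiable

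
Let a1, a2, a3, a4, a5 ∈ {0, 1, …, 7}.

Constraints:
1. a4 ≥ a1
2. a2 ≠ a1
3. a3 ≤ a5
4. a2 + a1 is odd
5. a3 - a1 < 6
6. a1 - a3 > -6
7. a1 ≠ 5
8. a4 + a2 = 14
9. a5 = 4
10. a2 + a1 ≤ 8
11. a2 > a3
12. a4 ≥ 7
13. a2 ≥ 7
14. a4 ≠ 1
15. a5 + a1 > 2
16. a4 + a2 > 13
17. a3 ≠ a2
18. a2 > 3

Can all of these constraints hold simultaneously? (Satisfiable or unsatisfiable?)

Satisfiable

One satisfying assignment is a1 = 0, a2 = 7, a3 = 3, a4 = 7, a5 = 4.
For the less obvious constraints — constraint 5: a3 - a1 = 3; constraint 6: a1 - a3 = -3; constraint 8: a4 + a2 = 14 — and the others hold by inspection.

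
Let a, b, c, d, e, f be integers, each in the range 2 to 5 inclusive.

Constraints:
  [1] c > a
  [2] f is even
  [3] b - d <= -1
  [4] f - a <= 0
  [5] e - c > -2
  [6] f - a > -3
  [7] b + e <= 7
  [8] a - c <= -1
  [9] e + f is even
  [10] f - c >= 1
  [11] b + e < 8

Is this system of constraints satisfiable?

Constraints 4, 8, and 10 give a − f ≥ 0, f − c ≥ 1, c − a ≥ 1.
Adding all 3 inequalities: the left sides telescope to 0, and the right sides sum to 0 + 1 + 1 = 2. So 0 ≥ 2, which is false.

Unsatisfiable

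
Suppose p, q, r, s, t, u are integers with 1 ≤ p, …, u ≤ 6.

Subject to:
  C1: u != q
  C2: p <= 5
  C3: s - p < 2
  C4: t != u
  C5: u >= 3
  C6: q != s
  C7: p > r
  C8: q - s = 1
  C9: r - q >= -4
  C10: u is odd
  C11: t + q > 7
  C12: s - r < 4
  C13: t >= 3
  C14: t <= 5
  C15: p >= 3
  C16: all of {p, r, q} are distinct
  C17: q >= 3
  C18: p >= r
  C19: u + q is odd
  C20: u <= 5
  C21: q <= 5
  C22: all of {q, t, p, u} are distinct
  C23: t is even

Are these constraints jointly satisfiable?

Unsatisfiable

Constraints 2, 5, 13, 14, 15, 17, 20, and 21 confine each of q, t, p, u to the 3 values {3, …, 5}.
Constraint 22 requires all 4 of them to be distinct, but only 3 values are available — impossible by the pigeonhole principle.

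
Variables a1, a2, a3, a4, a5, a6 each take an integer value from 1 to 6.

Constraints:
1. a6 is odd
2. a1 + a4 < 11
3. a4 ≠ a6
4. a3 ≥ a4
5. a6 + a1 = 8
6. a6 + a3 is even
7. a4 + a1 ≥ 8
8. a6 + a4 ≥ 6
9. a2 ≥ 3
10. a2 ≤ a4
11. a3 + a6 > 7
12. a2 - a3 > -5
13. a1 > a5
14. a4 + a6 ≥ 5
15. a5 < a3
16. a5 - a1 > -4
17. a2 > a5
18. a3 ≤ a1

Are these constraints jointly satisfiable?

The assignment a1 = 5, a2 = 3, a3 = 5, a4 = 4, a5 = 2, a6 = 3 works:
  constraint 2 holds since a1 + a4 = 9.
  constraint 5 holds since a6 + a1 = 8.
  constraint 7 holds since a4 + a1 = 9.
The rest check out directly.

Satisfiable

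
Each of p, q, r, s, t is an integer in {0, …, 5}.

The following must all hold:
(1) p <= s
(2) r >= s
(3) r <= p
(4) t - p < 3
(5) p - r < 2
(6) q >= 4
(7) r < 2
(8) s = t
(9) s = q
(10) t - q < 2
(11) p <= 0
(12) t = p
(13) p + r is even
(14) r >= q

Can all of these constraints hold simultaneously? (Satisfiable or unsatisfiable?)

From constraints 6 and 14: r ≥ q and q ≥ 4, so r ≥ 4. From constraints 3 and 11: r ≤ p and p ≤ 0, so r ≤ 0. But 0 < 4, so no value of r works.

Unsatisfiable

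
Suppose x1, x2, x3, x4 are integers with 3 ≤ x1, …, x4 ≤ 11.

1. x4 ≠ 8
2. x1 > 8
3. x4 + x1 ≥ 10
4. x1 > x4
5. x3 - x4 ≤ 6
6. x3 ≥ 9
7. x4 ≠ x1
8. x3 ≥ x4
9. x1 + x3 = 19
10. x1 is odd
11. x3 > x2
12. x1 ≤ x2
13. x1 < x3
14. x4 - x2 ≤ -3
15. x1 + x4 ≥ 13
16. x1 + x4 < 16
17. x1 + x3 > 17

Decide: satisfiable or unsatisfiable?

Satisfiable

Take x1 = 9, x2 = 9, x3 = 10, x4 = 4. Then constraint 3: x4 + x1 = 13; constraint 5: x3 - x4 = 6; constraint 9: x1 + x3 = 19, and every other listed constraint is also met.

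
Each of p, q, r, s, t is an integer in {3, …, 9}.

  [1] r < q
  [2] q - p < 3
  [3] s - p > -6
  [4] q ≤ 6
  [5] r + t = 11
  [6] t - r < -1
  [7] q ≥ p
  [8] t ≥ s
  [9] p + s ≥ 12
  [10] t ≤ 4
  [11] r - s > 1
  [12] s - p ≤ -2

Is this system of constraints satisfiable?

Unsatisfiable

From constraints 4 and 7: p ≤ q ≤ 6. From constraints 8 and 10: s ≤ t ≤ 4. Hence p + s ≤ 10. But constraint 9 requires p + s ≥ 12, and 12 > 10. Contradiction.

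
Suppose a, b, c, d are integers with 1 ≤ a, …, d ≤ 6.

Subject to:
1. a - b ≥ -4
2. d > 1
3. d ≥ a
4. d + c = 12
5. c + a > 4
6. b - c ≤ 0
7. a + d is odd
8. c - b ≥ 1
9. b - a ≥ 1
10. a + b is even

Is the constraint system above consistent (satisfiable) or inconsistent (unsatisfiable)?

Setting (a, b, c, d) = (1, 5, 6, 6) satisfies everything: constraint 1: a - b = -4; constraint 4: d + c = 12; constraint 5: c + a = 7, and the others follow.

Satisfiable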